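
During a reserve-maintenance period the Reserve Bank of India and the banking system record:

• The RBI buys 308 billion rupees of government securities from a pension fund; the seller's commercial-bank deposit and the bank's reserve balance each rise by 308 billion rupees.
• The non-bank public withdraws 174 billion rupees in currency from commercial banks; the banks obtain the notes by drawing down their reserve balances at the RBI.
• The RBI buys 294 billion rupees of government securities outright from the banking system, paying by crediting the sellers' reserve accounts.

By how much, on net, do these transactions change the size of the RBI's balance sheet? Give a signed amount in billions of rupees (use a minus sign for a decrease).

+602 billion

RBI balance sheet:
  Assets:      Securities +602B
  Liabilities: Bank reserves +428B, Currency in circulation +174B
Change in total RBI assets = +602 billion.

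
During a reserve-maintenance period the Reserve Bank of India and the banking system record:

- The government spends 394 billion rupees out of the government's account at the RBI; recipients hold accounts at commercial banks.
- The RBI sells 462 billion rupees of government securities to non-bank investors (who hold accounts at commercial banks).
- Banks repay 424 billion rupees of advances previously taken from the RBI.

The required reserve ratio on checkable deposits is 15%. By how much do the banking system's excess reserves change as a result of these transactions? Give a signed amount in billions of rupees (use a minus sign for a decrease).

Government spending 394 billion rupees: reserves +394B, deposits +394B.
Asset sale (to non-banks) 462 billion rupees: reserves −462B, deposits −462B.
Discount-window repayment 424 billion rupees: reserves −424B, deposits 0.
Totals: Δreserves = −492B, Δdeposits = −68B.
Δrequired reserves = 15% × −68B = −10.2B.
Δexcess reserves = Δreserves − Δrequired = −492B − (−10.2B) = -481.8 billion.

-481.8 billion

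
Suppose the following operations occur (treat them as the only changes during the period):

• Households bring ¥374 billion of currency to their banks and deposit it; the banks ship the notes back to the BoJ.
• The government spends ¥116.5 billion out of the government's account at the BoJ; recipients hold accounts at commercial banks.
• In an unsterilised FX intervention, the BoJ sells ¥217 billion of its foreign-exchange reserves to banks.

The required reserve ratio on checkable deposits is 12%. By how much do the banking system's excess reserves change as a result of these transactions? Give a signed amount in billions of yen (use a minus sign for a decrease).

Currency deposit ¥374 billion: reserves +¥374B, deposits +¥374B.
Government spending ¥116.5 billion: reserves +¥116.5B, deposits +¥116.5B.
FX sale ¥217 billion: reserves −¥217B, deposits 0.
Totals: Δreserves = +¥273.5B, Δdeposits = +¥490.5B.
Δrequired reserves = 12% × +¥490.5B = +¥58.86B.
Δexcess reserves = Δreserves − Δrequired = +¥273.5B − (+¥58.86B) = +¥214.64 billion.

+¥214.64 billion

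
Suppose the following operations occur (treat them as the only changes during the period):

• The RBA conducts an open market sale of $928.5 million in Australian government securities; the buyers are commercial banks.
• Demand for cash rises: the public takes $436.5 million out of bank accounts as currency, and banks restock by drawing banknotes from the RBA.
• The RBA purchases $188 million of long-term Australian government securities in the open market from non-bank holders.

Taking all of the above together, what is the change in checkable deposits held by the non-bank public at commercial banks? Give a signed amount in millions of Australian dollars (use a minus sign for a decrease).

-$248.5 million

OMO sale (to banks) $928.5 million: the counterparty is a bank, so public deposits are unchanged → 0.
Currency withdrawal $436.5 million: non-bank counterparties' bank balances fall → −$436.5M.
Asset purchase (from non-banks) $188 million: non-bank counterparties' bank balances rise → +$188M.
Net: 0 − 436.5 + 188 = -$248.5 million.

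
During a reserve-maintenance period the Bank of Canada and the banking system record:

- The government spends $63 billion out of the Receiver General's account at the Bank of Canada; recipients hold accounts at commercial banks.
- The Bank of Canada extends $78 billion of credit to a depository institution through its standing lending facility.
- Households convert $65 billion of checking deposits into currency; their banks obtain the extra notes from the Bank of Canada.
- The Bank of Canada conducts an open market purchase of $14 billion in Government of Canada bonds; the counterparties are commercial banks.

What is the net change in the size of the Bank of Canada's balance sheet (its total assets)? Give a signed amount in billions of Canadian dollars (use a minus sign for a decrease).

+$92 billion

Government spending $63 billion: only the composition of liabilities changes → 0.
Discount-window loan $78 billion: a Bank of Canada asset is acquired → +$78B.
Currency withdrawal $65 billion: only the composition of liabilities changes → 0.
OMO purchase (from banks) $14 billion: a Bank of Canada asset is acquired → +$14B.
Net: 0 + 78 + 0 + 14 = +$92 billion.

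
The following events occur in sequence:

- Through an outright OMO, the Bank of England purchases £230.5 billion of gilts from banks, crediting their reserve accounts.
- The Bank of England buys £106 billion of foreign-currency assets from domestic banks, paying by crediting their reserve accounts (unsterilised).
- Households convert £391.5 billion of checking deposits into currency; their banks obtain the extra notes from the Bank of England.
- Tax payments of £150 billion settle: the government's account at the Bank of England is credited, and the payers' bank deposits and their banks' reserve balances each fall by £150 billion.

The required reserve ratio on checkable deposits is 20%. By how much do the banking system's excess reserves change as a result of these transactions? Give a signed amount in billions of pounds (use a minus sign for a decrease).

-£96.7 billion

OMO purchase (from banks) £230.5 billion: reserves +£230.5B, deposits 0.
FX purchase £106 billion: reserves +£106B, deposits 0.
Currency withdrawal £391.5 billion: reserves −£391.5B, deposits −£391.5B.
Government account inflow £150 billion: reserves −£150B, deposits −£150B.
Totals: Δreserves = −£205B, Δdeposits = −£541.5B.
Δrequired reserves = 20% × −£541.5B = −£108.3B.
Δexcess reserves = Δreserves − Δrequired = −£205B − (−£108.3B) = -£96.7 billion.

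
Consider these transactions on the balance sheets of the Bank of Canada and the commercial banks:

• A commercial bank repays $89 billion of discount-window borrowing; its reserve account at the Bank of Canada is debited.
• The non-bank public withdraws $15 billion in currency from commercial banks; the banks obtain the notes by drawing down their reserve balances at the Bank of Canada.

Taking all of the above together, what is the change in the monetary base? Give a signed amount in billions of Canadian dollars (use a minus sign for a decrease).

Bank of Canada balance sheet:
  Assets:      Loans to banks −$89B
  Liabilities: Bank reserves −$104B, Currency in circulation +$15B
Commercial banking system:
  Assets:      Reserves at CB −$104B
  Liabilities: Checkable deposits −$15B, Borrowings from CB −$89B
Monetary base = currency + reserves: +$15B + (−$104B) = -$89 billion.

-$89 billion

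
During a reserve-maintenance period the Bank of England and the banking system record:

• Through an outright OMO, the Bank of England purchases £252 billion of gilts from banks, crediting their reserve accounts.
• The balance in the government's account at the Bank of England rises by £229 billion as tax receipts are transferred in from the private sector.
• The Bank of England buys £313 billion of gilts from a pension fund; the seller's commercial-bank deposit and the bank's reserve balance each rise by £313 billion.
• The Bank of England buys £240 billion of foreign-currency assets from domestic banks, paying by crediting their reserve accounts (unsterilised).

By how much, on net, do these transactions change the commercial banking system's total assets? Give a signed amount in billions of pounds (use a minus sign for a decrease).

+£84 billion

OMO purchase (from banks) £252 billion: just an asset swap on bank balance sheets → 0.
Government account inflow £229 billion: bank balance sheets shrink → −£229B.
Asset purchase (from non-banks) £313 billion: bank balance sheets expand → +£313B.
FX purchase £240 billion: just an asset swap on bank balance sheets → 0.
Net: 0 − 229 + 313 + 0 = +£84 billion.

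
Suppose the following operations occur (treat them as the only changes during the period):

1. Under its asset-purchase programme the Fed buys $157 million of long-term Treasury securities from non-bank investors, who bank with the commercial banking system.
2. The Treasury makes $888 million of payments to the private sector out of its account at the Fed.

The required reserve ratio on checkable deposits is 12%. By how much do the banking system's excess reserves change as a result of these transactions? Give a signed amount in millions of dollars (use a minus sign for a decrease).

Asset purchase (from non-banks) $157 million: reserves +$157M, deposits +$157M.
Government spending $888 million: reserves +$888M, deposits +$888M.
Totals: Δreserves = +$1045M, Δdeposits = +$1045M.
Δrequired reserves = 12% × +$1045M = +$125.4M.
Δexcess reserves = Δreserves − Δrequired = +$1045M − (+$125.4M) = +$919.6 million.

+$919.6 million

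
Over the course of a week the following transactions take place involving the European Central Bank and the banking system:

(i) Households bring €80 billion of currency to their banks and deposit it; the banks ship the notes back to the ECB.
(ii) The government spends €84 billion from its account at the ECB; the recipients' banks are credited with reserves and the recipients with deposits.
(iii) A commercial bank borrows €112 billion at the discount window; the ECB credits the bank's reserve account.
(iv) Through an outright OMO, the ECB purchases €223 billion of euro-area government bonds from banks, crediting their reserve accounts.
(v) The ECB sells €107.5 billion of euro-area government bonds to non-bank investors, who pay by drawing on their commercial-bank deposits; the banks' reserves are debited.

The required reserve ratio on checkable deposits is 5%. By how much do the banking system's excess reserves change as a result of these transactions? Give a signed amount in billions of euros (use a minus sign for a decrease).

+€388.675 billion

Currency deposit €80 billion: reserves +€80B, deposits +€80B.
Government spending €84 billion: reserves +€84B, deposits +€84B.
Discount-window loan €112 billion: reserves +€112B, deposits 0.
OMO purchase (from banks) €223 billion: reserves +€223B, deposits 0.
Asset sale (to non-banks) €107.5 billion: reserves −€107.5B, deposits −€107.5B.
Totals: Δreserves = +€391.5B, Δdeposits = +€56.5B.
Δrequired reserves = 5% × +€56.5B = +€2.825B.
Δexcess reserves = Δreserves − Δrequired = +€391.5B − (+€2.825B) = +€388.675 billion.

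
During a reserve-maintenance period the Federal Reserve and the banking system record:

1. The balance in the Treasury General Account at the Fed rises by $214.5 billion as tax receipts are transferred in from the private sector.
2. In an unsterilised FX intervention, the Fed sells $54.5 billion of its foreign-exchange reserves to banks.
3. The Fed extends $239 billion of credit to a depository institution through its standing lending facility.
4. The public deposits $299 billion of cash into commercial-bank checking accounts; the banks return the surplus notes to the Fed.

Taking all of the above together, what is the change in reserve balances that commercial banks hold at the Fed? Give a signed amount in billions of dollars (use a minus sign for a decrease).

+$269 billion

Fed balance sheet:
  Assets:      Loans to banks +$239B, Foreign assets −$54.5B
  Liabilities: Bank reserves +$269B, Currency in circulation −$299B, Government deposits +$214.5B
So the change in reserve balances that commercial banks hold at the Fed is +$269 billion.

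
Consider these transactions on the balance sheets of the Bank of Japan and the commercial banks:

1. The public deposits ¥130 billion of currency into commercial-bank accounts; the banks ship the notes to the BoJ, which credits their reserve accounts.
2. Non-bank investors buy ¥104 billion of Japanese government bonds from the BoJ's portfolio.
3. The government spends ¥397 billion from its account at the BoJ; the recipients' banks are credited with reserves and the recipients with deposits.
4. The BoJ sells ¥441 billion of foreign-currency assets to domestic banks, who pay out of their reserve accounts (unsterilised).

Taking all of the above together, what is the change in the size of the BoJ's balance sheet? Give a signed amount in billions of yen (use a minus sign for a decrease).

Currency deposit ¥130 billion: only the composition of liabilities changes → 0.
Asset sale (to non-banks) ¥104 billion: a BoJ asset is shed → −¥104B.
Government spending ¥397 billion: only the composition of liabilities changes → 0.
FX sale ¥441 billion: a BoJ asset is shed → −¥441B.
Net: 0 − 104 + 0 − 441 = -¥545 billion.

-¥545 billion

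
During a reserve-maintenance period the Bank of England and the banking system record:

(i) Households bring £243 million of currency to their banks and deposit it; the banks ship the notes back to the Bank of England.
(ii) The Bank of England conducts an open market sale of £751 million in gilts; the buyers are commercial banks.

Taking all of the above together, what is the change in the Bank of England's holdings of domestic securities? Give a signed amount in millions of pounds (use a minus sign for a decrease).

-£751 million

Currency deposit £243 million: the Bank of England's securities portfolio is untouched → 0.
OMO sale (to banks) £751 million: securities removed from the Bank of England's portfolio → −£751M.
Net: 0 − 751 = -£751 million.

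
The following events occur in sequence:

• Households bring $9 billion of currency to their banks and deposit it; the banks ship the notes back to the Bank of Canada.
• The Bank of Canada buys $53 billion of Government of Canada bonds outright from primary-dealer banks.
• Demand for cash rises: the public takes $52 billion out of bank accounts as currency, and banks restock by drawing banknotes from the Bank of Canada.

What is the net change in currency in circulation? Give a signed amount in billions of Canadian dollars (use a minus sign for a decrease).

Bank of Canada balance sheet:
  Assets:      Securities +$53B
  Liabilities: Bank reserves +$10B, Currency in circulation +$43B
So the change in currency in circulation is +$43 billion.

+$43 billion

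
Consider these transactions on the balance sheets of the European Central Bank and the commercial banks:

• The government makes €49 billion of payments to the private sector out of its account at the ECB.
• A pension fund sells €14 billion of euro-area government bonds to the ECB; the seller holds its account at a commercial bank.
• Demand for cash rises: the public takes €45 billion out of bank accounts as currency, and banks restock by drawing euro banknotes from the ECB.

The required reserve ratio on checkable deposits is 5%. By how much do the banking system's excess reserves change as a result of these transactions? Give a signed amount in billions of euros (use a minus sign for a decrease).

+€17.1 billion

Government spending €49 billion: reserves +€49B, deposits +€49B.
Asset purchase (from non-banks) €14 billion: reserves +€14B, deposits +€14B.
Currency withdrawal €45 billion: reserves −€45B, deposits −€45B.
Totals: Δreserves = +€18B, Δdeposits = +€18B.
Δrequired reserves = 5% × +€18B = +€0.9B.
Δexcess reserves = Δreserves − Δrequired = +€18B − (+€0.9B) = +€17.1 billion.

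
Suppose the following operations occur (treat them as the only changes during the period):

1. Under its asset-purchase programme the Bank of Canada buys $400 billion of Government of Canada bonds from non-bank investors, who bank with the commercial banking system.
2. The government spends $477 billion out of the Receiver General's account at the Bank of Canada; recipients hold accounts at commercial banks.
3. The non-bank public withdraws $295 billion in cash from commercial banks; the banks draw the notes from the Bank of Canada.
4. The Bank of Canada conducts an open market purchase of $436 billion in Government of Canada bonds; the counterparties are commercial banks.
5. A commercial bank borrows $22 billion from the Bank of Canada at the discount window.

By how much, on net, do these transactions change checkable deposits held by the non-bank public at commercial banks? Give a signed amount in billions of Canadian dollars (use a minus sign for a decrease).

Asset purchase (from non-banks) $400 billion: non-bank counterparties' bank balances rise → +$400B.
Government spending $477 billion: non-bank counterparties' bank balances rise → +$477B.
Currency withdrawal $295 billion: non-bank counterparties' bank balances fall → −$295B.
OMO purchase (from banks) $436 billion: the counterparty is a bank, so public deposits are unchanged → 0.
Discount-window loan $22 billion: the counterparty is a bank, so public deposits are unchanged → 0.
Net: 400 + 477 − 295 + 0 + 0 = +$582 billion.

+$582 billion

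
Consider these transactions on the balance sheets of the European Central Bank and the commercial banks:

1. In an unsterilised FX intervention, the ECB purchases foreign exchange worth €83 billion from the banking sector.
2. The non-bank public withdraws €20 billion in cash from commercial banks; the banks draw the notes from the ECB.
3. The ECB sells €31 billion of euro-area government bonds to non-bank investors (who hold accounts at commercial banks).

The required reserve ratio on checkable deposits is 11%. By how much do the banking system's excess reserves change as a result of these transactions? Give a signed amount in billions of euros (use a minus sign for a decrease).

FX purchase €83 billion: reserves +€83B, deposits 0.
Currency withdrawal €20 billion: reserves −€20B, deposits −€20B.
Asset sale (to non-banks) €31 billion: reserves −€31B, deposits −€31B.
Totals: Δreserves = +€32B, Δdeposits = −€51B.
Δrequired reserves = 11% × −€51B = −€5.61B.
Δexcess reserves = Δreserves − Δrequired = +€32B − (−€5.61B) = +€37.61 billion.

+€37.61 billion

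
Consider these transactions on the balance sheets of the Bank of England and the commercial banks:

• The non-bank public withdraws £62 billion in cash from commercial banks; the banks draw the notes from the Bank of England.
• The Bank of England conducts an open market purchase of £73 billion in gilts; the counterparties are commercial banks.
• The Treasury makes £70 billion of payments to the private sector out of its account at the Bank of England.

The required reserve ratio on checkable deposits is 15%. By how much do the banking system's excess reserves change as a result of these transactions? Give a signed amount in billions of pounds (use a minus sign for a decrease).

+£79.8 billion

Currency withdrawal £62 billion: reserves −£62B, deposits −£62B.
OMO purchase (from banks) £73 billion: reserves +£73B, deposits 0.
Government spending £70 billion: reserves +£70B, deposits +£70B.
Totals: Δreserves = +£81B, Δdeposits = +£8B.
Δrequired reserves = 15% × +£8B = +£1.2B.
Δexcess reserves = Δreserves − Δrequired = +£81B − (+£1.2B) = +£79.8 billion.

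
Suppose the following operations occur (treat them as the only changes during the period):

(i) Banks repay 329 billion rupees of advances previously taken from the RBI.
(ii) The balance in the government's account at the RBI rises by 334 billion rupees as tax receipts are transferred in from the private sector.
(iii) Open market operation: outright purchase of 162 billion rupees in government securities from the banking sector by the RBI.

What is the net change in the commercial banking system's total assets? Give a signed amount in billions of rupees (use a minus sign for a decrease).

Discount-window repayment 329 billion rupees: bank balance sheets shrink → −329B.
Government account inflow 334 billion rupees: bank balance sheets shrink → −334B.
OMO purchase (from banks) 162 billion rupees: just an asset swap on bank balance sheets → 0.
Net: −329 − 334 + 0 = -663 billion.

-663 billion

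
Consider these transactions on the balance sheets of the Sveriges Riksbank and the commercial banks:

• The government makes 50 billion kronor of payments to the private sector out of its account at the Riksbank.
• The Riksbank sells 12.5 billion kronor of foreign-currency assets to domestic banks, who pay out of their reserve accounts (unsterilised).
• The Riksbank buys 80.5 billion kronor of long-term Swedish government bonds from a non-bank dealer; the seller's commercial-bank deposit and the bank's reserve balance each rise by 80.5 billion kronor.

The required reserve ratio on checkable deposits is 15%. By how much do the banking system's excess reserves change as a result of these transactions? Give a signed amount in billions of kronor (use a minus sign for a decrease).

+98.425 billion

Government spending 50 billion kronor: reserves +50B, deposits +50B.
FX sale 12.5 billion kronor: reserves −12.5B, deposits 0.
Asset purchase (from non-banks) 80.5 billion kronor: reserves +80.5B, deposits +80.5B.
Totals: Δreserves = +118B, Δdeposits = +130.5B.
Δrequired reserves = 15% × +130.5B = +19.575B.
Δexcess reserves = Δreserves − Δrequired = +118B − (+19.575B) = +98.425 billion.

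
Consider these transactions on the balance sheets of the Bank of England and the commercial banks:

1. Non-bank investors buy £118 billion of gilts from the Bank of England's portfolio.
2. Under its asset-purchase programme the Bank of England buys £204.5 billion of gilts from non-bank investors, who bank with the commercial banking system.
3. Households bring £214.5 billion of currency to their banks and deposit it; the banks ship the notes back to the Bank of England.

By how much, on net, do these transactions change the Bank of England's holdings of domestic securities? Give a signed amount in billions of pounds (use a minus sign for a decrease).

+£86.5 billion

Bank of England balance sheet:
  Assets:      Securities +£86.5B
  Liabilities: Bank reserves +£301B, Currency in circulation −£214.5B
So the change in the Bank of England's holdings of domestic securities is +£86.5 billion.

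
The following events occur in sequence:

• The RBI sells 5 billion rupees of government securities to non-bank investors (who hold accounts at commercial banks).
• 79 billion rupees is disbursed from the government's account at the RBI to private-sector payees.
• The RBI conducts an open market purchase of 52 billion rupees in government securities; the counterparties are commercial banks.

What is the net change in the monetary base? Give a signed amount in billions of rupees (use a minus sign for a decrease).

RBI balance sheet:
  Assets:      Securities +47B
  Liabilities: Bank reserves +126B, Government deposits −79B
Commercial banking system:
  Assets:      Reserves at CB +126B, Securities −52B
  Liabilities: Checkable deposits +74B
Monetary base = currency + reserves: 0 + (+126B) = +126 billion.

+126 billion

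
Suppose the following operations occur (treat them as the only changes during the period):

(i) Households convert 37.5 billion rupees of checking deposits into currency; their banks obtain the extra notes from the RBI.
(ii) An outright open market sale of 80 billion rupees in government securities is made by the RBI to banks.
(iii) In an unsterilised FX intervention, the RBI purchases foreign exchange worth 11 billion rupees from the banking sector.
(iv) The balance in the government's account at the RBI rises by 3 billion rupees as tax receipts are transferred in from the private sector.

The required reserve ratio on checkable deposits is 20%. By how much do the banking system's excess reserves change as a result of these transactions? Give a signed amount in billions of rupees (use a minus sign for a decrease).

Currency withdrawal 37.5 billion rupees: reserves −37.5B, deposits −37.5B.
OMO sale (to banks) 80 billion rupees: reserves −80B, deposits 0.
FX purchase 11 billion rupees: reserves +11B, deposits 0.
Government account inflow 3 billion rupees: reserves −3B, deposits −3B.
Totals: Δreserves = −109.5B, Δdeposits = −40.5B.
Δrequired reserves = 20% × −40.5B = −8.1B.
Δexcess reserves = Δreserves − Δrequired = −109.5B − (−8.1B) = -101.4 billion.

-101.4 billion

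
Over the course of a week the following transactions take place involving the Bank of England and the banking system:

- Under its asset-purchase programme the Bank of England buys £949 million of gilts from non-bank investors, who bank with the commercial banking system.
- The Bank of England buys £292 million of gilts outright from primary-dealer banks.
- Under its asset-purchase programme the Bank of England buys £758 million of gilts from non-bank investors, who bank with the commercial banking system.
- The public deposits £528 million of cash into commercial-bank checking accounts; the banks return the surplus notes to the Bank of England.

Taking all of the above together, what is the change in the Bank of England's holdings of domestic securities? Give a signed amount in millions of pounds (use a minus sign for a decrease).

+£1999 million

Asset purchase (from non-banks) £949 million: securities added to the Bank of England's portfolio → +£949M.
OMO purchase (from banks) £292 million: securities added to the Bank of England's portfolio → +£292M.
Asset purchase (from non-banks) £758 million: securities added to the Bank of England's portfolio → +£758M.
Currency deposit £528 million: the Bank of England's securities portfolio is untouched → 0.
Net: 949 + 292 + 758 + 0 = +£1999 million.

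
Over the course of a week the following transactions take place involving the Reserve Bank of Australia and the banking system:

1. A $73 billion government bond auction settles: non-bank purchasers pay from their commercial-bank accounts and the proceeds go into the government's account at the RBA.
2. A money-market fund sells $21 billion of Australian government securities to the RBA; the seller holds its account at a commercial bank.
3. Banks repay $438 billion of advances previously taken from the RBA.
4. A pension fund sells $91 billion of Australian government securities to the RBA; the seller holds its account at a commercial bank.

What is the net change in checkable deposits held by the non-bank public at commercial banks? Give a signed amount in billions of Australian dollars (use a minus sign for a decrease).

+$39 billion

RBA balance sheet:
  Assets:      Securities +$112B, Loans to banks −$438B
  Liabilities: Bank reserves −$399B, Government deposits +$73B
Commercial banking system:
  Assets:      Reserves at CB −$399B
  Liabilities: Checkable deposits +$39B, Borrowings from CB −$438B
So the change in checkable deposits held by the non-bank public at commercial banks is +$39 billion.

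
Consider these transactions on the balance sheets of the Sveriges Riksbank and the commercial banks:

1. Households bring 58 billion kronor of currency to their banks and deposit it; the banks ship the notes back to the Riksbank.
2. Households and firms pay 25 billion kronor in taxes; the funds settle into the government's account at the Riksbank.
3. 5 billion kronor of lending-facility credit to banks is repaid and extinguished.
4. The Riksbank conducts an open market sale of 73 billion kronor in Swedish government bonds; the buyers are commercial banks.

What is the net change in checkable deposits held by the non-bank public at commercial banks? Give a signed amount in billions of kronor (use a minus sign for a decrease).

Currency deposit 58 billion kronor: non-bank counterparties' bank balances rise → +58B.
Government account inflow 25 billion kronor: non-bank counterparties' bank balances fall → −25B.
Discount-window repayment 5 billion kronor: the counterparty is a bank, so public deposits are unchanged → 0.
OMO sale (to banks) 73 billion kronor: the counterparty is a bank, so public deposits are unchanged → 0.
Net: 58 − 25 + 0 + 0 = +33 billion.

+33 billion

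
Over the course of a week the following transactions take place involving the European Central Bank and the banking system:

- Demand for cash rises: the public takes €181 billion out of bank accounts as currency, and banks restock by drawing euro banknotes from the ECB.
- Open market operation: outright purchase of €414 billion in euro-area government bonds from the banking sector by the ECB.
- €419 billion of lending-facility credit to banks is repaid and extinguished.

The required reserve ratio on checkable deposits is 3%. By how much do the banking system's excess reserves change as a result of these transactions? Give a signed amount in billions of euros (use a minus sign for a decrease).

Currency withdrawal €181 billion: reserves −€181B, deposits −€181B.
OMO purchase (from banks) €414 billion: reserves +€414B, deposits 0.
Discount-window repayment €419 billion: reserves −€419B, deposits 0.
Totals: Δreserves = −€186B, Δdeposits = −€181B.
Δrequired reserves = 3% × −€181B = −€5.43B.
Δexcess reserves = Δreserves − Δrequired = −€186B − (−€5.43B) = -€180.57 billion.

-€180.57 billion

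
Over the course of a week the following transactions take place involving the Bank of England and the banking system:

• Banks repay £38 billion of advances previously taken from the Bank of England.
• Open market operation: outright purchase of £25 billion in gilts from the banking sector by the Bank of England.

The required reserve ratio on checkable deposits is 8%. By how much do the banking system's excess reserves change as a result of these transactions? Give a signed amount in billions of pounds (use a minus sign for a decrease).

-£13 billion

Discount-window repayment £38 billion: reserves −£38B, deposits 0.
OMO purchase (from banks) £25 billion: reserves +£25B, deposits 0.
Totals: Δreserves = −£13B, Δdeposits = 0.
Δrequired reserves = 8% × 0 = 0.
Δexcess reserves = Δreserves − Δrequired = −£13B − (0) = -£13 billion.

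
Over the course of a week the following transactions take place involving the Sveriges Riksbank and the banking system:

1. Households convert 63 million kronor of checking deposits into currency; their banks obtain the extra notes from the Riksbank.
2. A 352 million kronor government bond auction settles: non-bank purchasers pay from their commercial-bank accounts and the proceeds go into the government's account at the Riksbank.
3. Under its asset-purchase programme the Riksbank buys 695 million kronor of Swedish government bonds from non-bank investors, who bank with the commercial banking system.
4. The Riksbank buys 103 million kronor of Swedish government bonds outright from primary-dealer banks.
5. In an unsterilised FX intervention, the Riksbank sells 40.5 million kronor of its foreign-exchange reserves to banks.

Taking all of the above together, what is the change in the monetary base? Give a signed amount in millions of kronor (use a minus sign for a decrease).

+405.5 million

Currency withdrawal 63 million kronor: just a shift between currency and reserves — both are base money → 0.
Government account inflow 352 million kronor: reserves shift to a non-base liability → −352M.
Asset purchase (from non-banks) 695 million kronor: Riksbank balance sheet expands → +695M.
OMO purchase (from banks) 103 million kronor: Riksbank balance sheet expands → +103M.
FX sale 40.5 million kronor: Riksbank balance sheet contracts → −40.5M.
Net: 0 − 352 + 695 + 103 − 40.5 = +405.5 million.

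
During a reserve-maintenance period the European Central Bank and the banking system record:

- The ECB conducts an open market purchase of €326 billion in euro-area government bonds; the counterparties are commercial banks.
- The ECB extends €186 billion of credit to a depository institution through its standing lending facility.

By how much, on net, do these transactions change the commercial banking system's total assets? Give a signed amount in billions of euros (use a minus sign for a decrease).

ECB balance sheet:
  Assets:      Securities +€326B, Loans to banks +€186B
  Liabilities: Bank reserves +€512B
Commercial banking system:
  Assets:      Reserves at CB +€512B, Securities −€326B
  Liabilities: Borrowings from CB +€186B
Change in total bank assets = +€186 billion.

+€186 billion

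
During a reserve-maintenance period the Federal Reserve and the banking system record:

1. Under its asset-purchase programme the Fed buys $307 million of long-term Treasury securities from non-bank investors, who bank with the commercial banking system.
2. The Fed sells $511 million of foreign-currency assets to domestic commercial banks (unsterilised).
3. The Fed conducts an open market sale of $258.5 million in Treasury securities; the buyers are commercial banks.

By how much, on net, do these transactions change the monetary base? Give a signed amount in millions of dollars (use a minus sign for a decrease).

-$462.5 million

Asset purchase (from non-banks) $307 million: Fed balance sheet expands → +$307M.
FX sale $511 million: Fed balance sheet contracts → −$511M.
OMO sale (to banks) $258.5 million: Fed balance sheet contracts → −$258.5M.
Net: 307 − 511 − 258.5 = -$462.5 million.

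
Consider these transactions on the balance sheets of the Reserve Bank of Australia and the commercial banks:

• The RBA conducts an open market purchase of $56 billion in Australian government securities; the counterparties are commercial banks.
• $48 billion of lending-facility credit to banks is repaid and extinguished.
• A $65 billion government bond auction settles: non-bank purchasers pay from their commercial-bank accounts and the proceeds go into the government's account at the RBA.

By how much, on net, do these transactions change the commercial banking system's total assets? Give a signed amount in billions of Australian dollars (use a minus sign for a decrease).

-$113 billion

OMO purchase (from banks) $56 billion: just an asset swap on bank balance sheets → 0.
Discount-window repayment $48 billion: bank balance sheets shrink → −$48B.
Government account inflow $65 billion: bank balance sheets shrink → −$65B.
Net: 0 − 48 − 65 = -$113 billion.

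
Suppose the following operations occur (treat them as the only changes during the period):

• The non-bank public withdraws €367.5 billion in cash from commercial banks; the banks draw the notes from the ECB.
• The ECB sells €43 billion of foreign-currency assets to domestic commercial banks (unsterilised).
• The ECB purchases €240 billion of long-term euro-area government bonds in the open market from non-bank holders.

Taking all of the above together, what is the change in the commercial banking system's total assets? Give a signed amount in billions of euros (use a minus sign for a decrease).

-€127.5 billion

Currency withdrawal €367.5 billion: bank balance sheets shrink → −€367.5B.
FX sale €43 billion: just an asset swap on bank balance sheets → 0.
Asset purchase (from non-banks) €240 billion: bank balance sheets expand → +€240B.
Net: −367.5 + 0 + 240 = -€127.5 billion.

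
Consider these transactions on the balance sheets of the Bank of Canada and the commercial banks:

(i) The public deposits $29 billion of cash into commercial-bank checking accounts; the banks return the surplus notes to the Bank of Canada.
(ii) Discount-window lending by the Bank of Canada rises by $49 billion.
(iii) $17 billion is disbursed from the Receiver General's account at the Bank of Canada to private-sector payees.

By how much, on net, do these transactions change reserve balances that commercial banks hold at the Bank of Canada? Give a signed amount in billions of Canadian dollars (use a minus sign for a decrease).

Bank of Canada balance sheet:
  Assets:      Loans to banks +$49B
  Liabilities: Bank reserves +$95B, Currency in circulation −$29B, Government deposits −$17B
Commercial banking system:
  Assets:      Reserves at CB +$95B
  Liabilities: Checkable deposits +$46B, Borrowings from CB +$49B
So the change in reserve balances that commercial banks hold at the Bank of Canada is +$95 billion.

+$95 billion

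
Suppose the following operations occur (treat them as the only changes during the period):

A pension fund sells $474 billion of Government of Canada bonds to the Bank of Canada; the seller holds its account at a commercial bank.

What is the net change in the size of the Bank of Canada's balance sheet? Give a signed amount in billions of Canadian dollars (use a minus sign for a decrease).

+$474 billion

Bank of Canada balance sheet:
  Assets:      Securities +$474B
  Liabilities: Bank reserves +$474B
Commercial banking system:
  Assets:      Reserves at CB +$474B
  Liabilities: Checkable deposits +$474B
Change in total Bank of Canada assets = +$474 billion.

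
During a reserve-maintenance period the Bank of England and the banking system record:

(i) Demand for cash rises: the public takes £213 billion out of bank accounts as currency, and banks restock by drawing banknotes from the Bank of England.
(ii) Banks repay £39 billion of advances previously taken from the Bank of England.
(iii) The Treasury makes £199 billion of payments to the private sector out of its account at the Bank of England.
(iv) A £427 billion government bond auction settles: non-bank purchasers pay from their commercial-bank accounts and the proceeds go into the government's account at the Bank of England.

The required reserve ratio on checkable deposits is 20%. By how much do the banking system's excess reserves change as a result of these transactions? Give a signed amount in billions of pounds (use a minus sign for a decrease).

-£391.8 billion

Currency withdrawal £213 billion: reserves −£213B, deposits −£213B.
Discount-window repayment £39 billion: reserves −£39B, deposits 0.
Government spending £199 billion: reserves +£199B, deposits +£199B.
Government account inflow £427 billion: reserves −£427B, deposits −£427B.
Totals: Δreserves = −£480B, Δdeposits = −£441B.
Δrequired reserves = 20% × −£441B = −£88.2B.
Δexcess reserves = Δreserves − Δrequired = −£480B − (−£88.2B) = -£391.8 billion.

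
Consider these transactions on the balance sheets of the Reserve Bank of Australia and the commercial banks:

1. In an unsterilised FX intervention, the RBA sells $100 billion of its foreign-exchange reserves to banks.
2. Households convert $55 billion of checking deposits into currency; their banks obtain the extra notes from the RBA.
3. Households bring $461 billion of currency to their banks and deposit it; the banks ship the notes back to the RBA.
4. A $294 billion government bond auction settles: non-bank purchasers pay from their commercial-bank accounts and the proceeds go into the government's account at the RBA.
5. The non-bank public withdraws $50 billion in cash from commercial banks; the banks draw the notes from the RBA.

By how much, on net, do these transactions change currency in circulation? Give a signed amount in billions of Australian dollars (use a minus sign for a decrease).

RBA balance sheet:
  Assets:      Foreign assets −$100B
  Liabilities: Bank reserves −$38B, Currency in circulation −$356B, Government deposits +$294B
Commercial banking system:
  Assets:      Reserves at CB −$38B, Foreign assets +$100B
  Liabilities: Checkable deposits +$62B
So the change in currency in circulation is -$356 billion.

-$356 billion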